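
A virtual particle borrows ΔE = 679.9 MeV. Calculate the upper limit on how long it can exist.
4.841 × 10^-25 s

Using the energy-time uncertainty principle:
ΔEΔt ≥ ℏ/2

For a virtual particle borrowing energy ΔE, the maximum lifetime is:
Δt_max = ℏ/(2ΔE)

Converting energy:
ΔE = 679.9 MeV = 1.089e-10 J

Δt_max = (1.055e-34 J·s) / (2 × 1.089e-10 J)
Δt_max = 4.841e-25 s = 4.841 × 10^-25 s

Virtual particles with higher borrowed energy exist for shorter times.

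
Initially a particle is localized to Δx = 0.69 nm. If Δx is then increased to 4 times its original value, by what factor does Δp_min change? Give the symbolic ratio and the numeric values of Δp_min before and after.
Original Δp_min = 7.642 × 10^-26 kg·m/s; new Δp'_min = 1.910 × 10^-26 kg·m/s; ratio Δp'_min/Δp_min = 1/4.

From the uncertainty principle ΔxΔp ≥ ℏ/2, the minimum momentum uncertainty is Δp_min = ℏ/(2Δx).

Original (Δx = 0.69 nm = 6.900e-10 m):
Δp_min = (1.055e-34 J·s)/(2 × 6.900e-10 m) = 7.642e-26 kg·m/s

When Δx → 4Δx:
Δp'_min = ℏ/(2 × 4Δx) = (1/4) × ℏ/(2Δx) = (1/4) × Δp_min
Δp'_min = 1/4 × 7.642e-26 kg·m/s = 1.910e-26 kg·m/s

Since Δp_min ∝ 1/Δx, when Δx is increased to 4 times its original value, Δp_min decreases to 1/4 of its original value.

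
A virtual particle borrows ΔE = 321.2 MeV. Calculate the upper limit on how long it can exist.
1.025 ys

Using the energy-time uncertainty principle:
ΔEΔt ≥ ℏ/2

For a virtual particle borrowing energy ΔE, the maximum lifetime is:
Δt_max = ℏ/(2ΔE)

Converting energy:
ΔE = 321.2 MeV = 5.146e-11 J

Δt_max = (1.055e-34 J·s) / (2 × 5.146e-11 J)
Δt_max = 1.025e-24 s = 1.025 ys

Virtual particles with higher borrowed energy exist for shorter times.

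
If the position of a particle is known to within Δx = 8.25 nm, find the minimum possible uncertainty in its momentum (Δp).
6.391 × 10^-27 kg·m/s

Using the Heisenberg uncertainty principle:
ΔxΔp ≥ ℏ/2

The minimum uncertainty in momentum is:
Δp_min = ℏ/(2Δx)
Δp_min = (1.055e-34 J·s) / (2 × 8.250e-09 m)
Δp_min = 6.391e-27 kg·m/s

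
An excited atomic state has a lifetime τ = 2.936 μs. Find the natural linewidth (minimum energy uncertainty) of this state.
112.093 peV

Using the energy-time uncertainty principle:
ΔEΔt ≥ ℏ/2

The lifetime τ represents the time uncertainty Δt.
The natural linewidth (minimum energy uncertainty) is:

ΔE = ℏ/(2τ)
ΔE = (1.055e-34 J·s) / (2 × 2.936e-06 s)
ΔE = 1.796e-29 J = 112.093 peV

This natural linewidth limits the precision of spectroscopic measurements.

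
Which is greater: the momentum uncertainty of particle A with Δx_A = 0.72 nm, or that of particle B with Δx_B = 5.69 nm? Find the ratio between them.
Particle A has the larger minimum momentum uncertainty, by a factor of 7.90.

For each particle, the minimum momentum uncertainty is Δp_min = ℏ/(2Δx):

Particle A: Δp_A = ℏ/(2×7.200e-10 m) = 7.323e-26 kg·m/s
Particle B: Δp_B = ℏ/(2×5.690e-09 m) = 9.267e-27 kg·m/s

Ratio: Δp_A/Δp_B = 7.90

Since Δp_min ∝ 1/Δx, the particle with smaller position uncertainty (A) has larger momentum uncertainty.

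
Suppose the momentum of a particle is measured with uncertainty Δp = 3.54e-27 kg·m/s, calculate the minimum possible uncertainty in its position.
14.895 nm

Using the Heisenberg uncertainty principle:
ΔxΔp ≥ ℏ/2

The minimum uncertainty in position is:
Δx_min = ℏ/(2Δp)
Δx_min = (1.055e-34 J·s) / (2 × 3.540e-27 kg·m/s)
Δx_min = 1.490e-08 m = 14.895 nm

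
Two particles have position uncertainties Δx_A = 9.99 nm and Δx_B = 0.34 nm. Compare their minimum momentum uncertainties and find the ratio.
Particle B has the larger minimum momentum uncertainty, by a factor of 29.38.

For each particle, the minimum momentum uncertainty is Δp_min = ℏ/(2Δx):

Particle A: Δp_A = ℏ/(2×9.990e-09 m) = 5.278e-27 kg·m/s
Particle B: Δp_B = ℏ/(2×3.400e-10 m) = 1.551e-25 kg·m/s

Ratio: Δp_B/Δp_A = 29.38

Since Δp_min ∝ 1/Δx, the particle with smaller position uncertainty (B) has larger momentum uncertainty.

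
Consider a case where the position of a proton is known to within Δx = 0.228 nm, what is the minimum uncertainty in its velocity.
138.265 m/s

Using the Heisenberg uncertainty principle and Δp = mΔv:
ΔxΔp ≥ ℏ/2
Δx(mΔv) ≥ ℏ/2

The minimum uncertainty in velocity is:
Δv_min = ℏ/(2mΔx)
Δv_min = (1.055e-34 J·s) / (2 × 1.673e-27 kg × 2.280e-10 m)
Δv_min = 1.383e+02 m/s = 138.265 m/s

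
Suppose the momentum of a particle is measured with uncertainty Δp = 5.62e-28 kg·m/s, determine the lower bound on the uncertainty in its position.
93.823 nm

Using the Heisenberg uncertainty principle:
ΔxΔp ≥ ℏ/2

The minimum uncertainty in position is:
Δx_min = ℏ/(2Δp)
Δx_min = (1.055e-34 J·s) / (2 × 5.620e-28 kg·m/s)
Δx_min = 9.382e-08 m = 93.823 nm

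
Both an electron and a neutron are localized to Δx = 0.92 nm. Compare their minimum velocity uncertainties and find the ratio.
The electron has the larger minimum velocity uncertainty, by a ratio of 1838.7.

For both particles, Δp_min = ℏ/(2Δx) = 5.731e-26 kg·m/s (same for both).

The velocity uncertainty is Δv = Δp/m:
- electron: Δv = 5.731e-26 / 9.109e-31 = 6.292e+04 m/s = 62.917 km/s
- neutron: Δv = 5.731e-26 / 1.675e-27 = 3.422e+01 m/s = 34.219 m/s

Ratio: 6.292e+04 / 3.422e+01 = 1838.7

The lighter particle has larger velocity uncertainty because Δv ∝ 1/m.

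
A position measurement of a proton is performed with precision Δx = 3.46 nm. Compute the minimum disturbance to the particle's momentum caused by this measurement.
1.524 × 10^-26 kg·m/s

The uncertainty principle implies that measuring position disturbs momentum:
ΔxΔp ≥ ℏ/2

When we measure position with precision Δx, we necessarily introduce a momentum uncertainty:
Δp ≥ ℏ/(2Δx)
Δp_min = (1.055e-34 J·s) / (2 × 3.460e-09 m)
Δp_min = 1.524e-26 kg·m/s

The more precisely we measure position, the greater the momentum disturbance.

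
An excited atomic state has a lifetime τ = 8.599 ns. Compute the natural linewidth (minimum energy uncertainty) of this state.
38.273 neV

Using the energy-time uncertainty principle:
ΔEΔt ≥ ℏ/2

The lifetime τ represents the time uncertainty Δt.
The natural linewidth (minimum energy uncertainty) is:

ΔE = ℏ/(2τ)
ΔE = (1.055e-34 J·s) / (2 × 8.599e-09 s)
ΔE = 6.132e-27 J = 38.273 neV

This natural linewidth limits the precision of spectroscopic measurements.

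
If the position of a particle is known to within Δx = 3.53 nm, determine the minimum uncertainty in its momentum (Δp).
1.494 × 10^-26 kg·m/s

Using the Heisenberg uncertainty principle:
ΔxΔp ≥ ℏ/2

The minimum uncertainty in momentum is:
Δp_min = ℏ/(2Δx)
Δp_min = (1.055e-34 J·s) / (2 × 3.530e-09 m)
Δp_min = 1.494e-26 kg·m/s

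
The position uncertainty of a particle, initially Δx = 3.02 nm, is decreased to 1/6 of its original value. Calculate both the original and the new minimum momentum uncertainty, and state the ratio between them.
Original Δp_min = 1.746 × 10^-26 kg·m/s; new Δp'_min = 1.048 × 10^-25 kg·m/s; ratio Δp'_min/Δp_min = 6.

From the uncertainty principle ΔxΔp ≥ ℏ/2, the minimum momentum uncertainty is Δp_min = ℏ/(2Δx).

Original (Δx = 3.02 nm = 3.020e-09 m):
Δp_min = (1.055e-34 J·s)/(2 × 3.020e-09 m) = 1.746e-26 kg·m/s

When Δx → (1/6)Δx:
Δp'_min = ℏ/(2 × (1/6)Δx) = 6 × ℏ/(2Δx) = 6 × Δp_min
Δp'_min = 6 × 1.746e-26 kg·m/s = 1.048e-25 kg·m/s

Since Δp_min ∝ 1/Δx, when Δx is decreased to 1/6 of its original value, Δp_min increases to 6 times its original value.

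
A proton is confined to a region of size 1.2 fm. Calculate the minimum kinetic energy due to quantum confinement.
3.602 MeV

Using the uncertainty principle:

1. Position uncertainty: Δx ≈ 1.200e-15 m
2. Minimum momentum uncertainty: Δp = ℏ/(2Δx) = 4.394e-20 kg·m/s
3. Minimum kinetic energy:
   KE = (Δp)²/(2m) = (4.394e-20)²/(2 × 1.673e-27 kg)
   KE = 5.772e-13 J = 3.602 MeV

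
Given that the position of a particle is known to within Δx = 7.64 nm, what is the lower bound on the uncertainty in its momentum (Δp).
6.902 × 10^-27 kg·m/s

Using the Heisenberg uncertainty principle:
ΔxΔp ≥ ℏ/2

The minimum uncertainty in momentum is:
Δp_min = ℏ/(2Δx)
Δp_min = (1.055e-34 J·s) / (2 × 7.640e-09 m)
Δp_min = 6.902e-27 kg·m/s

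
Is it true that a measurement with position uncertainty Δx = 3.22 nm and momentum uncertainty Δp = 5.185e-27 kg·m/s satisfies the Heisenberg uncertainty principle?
No, it violates the uncertainty principle (impossible measurement).

Calculate the product ΔxΔp:
ΔxΔp = (3.220e-09 m) × (5.185e-27 kg·m/s)
ΔxΔp = 1.670e-35 J·s

Compare to the minimum allowed value ℏ/2:
ℏ/2 = 5.273e-35 J·s

Since ΔxΔp = 1.670e-35 J·s < 5.273e-35 J·s = ℏ/2,
the measurement violates the uncertainty principle.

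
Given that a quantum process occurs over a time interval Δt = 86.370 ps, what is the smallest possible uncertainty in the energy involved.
3.810 μeV

Using the energy-time uncertainty principle:
ΔEΔt ≥ ℏ/2

The minimum uncertainty in energy is:
ΔE_min = ℏ/(2Δt)
ΔE_min = (1.055e-34 J·s) / (2 × 8.637e-11 s)
ΔE_min = 6.105e-25 J = 3.810 μeV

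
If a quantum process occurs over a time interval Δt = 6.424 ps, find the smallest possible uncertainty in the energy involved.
51.231 μeV

Using the energy-time uncertainty principle:
ΔEΔt ≥ ℏ/2

The minimum uncertainty in energy is:
ΔE_min = ℏ/(2Δt)
ΔE_min = (1.055e-34 J·s) / (2 × 6.424e-12 s)
ΔE_min = 8.208e-24 J = 51.231 μeV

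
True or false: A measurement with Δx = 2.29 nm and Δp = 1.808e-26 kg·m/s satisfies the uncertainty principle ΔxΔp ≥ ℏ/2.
No, it violates the uncertainty principle (impossible measurement).

Calculate the product ΔxΔp:
ΔxΔp = (2.290e-09 m) × (1.808e-26 kg·m/s)
ΔxΔp = 4.140e-35 J·s

Compare to the minimum allowed value ℏ/2:
ℏ/2 = 5.273e-35 J·s

Since ΔxΔp = 4.140e-35 J·s < 5.273e-35 J·s = ℏ/2,
the measurement violates the uncertainty principle.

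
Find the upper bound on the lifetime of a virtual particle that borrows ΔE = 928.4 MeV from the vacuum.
3.545 × 10^-25 s

Using the energy-time uncertainty principle:
ΔEΔt ≥ ℏ/2

For a virtual particle borrowing energy ΔE, the maximum lifetime is:
Δt_max = ℏ/(2ΔE)

Converting energy:
ΔE = 928.4 MeV = 1.487e-10 J

Δt_max = (1.055e-34 J·s) / (2 × 1.487e-10 J)
Δt_max = 3.545e-25 s = 3.545 × 10^-25 s

Virtual particles with higher borrowed energy exist for shorter times.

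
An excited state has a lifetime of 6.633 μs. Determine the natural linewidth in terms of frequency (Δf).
11.997 kHz

Using the energy-time uncertainty principle and E = hf:
ΔEΔt ≥ ℏ/2
hΔf·Δt ≥ ℏ/2

The minimum frequency uncertainty is:
Δf = ℏ/(2hτ) = 1/(4πτ)
Δf = 1/(4π × 6.633e-06 s)
Δf = 1.200e+04 Hz = 11.997 kHz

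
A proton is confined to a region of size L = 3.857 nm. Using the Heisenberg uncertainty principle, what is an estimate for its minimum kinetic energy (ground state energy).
348.702 neV

Using the uncertainty principle to estimate ground state energy:

1. The position uncertainty is approximately the confinement size:
   Δx ≈ L = 3.857e-09 m

2. From ΔxΔp ≥ ℏ/2, the minimum momentum uncertainty is:
   Δp ≈ ℏ/(2L) = 1.367e-26 kg·m/s

3. The kinetic energy is approximately:
   KE ≈ (Δp)²/(2m) = (1.367e-26)²/(2 × 1.673e-27 kg)
   KE ≈ 5.587e-26 J = 348.702 neV

This is an order-of-magnitude estimate of the ground state energy.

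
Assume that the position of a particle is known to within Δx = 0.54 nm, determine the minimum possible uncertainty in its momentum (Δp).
9.765 × 10^-26 kg·m/s

Using the Heisenberg uncertainty principle:
ΔxΔp ≥ ℏ/2

The minimum uncertainty in momentum is:
Δp_min = ℏ/(2Δx)
Δp_min = (1.055e-34 J·s) / (2 × 5.400e-10 m)
Δp_min = 9.765e-26 kg·m/s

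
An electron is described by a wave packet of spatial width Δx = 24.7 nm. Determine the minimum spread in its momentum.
2.135 × 10^-27 kg·m/s

For a wave packet, the spatial width Δx and momentum spread Δp are related by the uncertainty principle:
ΔxΔp ≥ ℏ/2

The minimum momentum spread is:
Δp_min = ℏ/(2Δx)
Δp_min = (1.055e-34 J·s) / (2 × 2.470e-08 m)
Δp_min = 2.135e-27 kg·m/s

A wave packet cannot have both a well-defined position and well-defined momentum.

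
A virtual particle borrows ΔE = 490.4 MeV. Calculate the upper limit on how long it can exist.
6.711 × 10^-25 s

Using the energy-time uncertainty principle:
ΔEΔt ≥ ℏ/2

For a virtual particle borrowing energy ΔE, the maximum lifetime is:
Δt_max = ℏ/(2ΔE)

Converting energy:
ΔE = 490.4 MeV = 7.857e-11 J

Δt_max = (1.055e-34 J·s) / (2 × 7.857e-11 J)
Δt_max = 6.711e-25 s = 6.711 × 10^-25 s

Virtual particles with higher borrowed energy exist for shorter times.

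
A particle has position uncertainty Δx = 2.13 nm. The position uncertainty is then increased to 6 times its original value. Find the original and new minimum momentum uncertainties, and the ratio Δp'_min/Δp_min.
Original Δp_min = 2.476 × 10^-26 kg·m/s; new Δp'_min = 4.126 × 10^-27 kg·m/s; ratio Δp'_min/Δp_min = 1/6.

From the uncertainty principle ΔxΔp ≥ ℏ/2, the minimum momentum uncertainty is Δp_min = ℏ/(2Δx).

Original (Δx = 2.13 nm = 2.130e-09 m):
Δp_min = (1.055e-34 J·s)/(2 × 2.130e-09 m) = 2.476e-26 kg·m/s

When Δx → 6Δx:
Δp'_min = ℏ/(2 × 6Δx) = (1/6) × ℏ/(2Δx) = (1/6) × Δp_min
Δp'_min = 1/6 × 2.476e-26 kg·m/s = 4.126e-27 kg·m/s

Since Δp_min ∝ 1/Δx, when Δx is increased to 6 times its original value, Δp_min decreases to 1/6 of its original value.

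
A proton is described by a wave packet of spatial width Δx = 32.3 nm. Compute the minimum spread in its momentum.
1.632 × 10^-27 kg·m/s

For a wave packet, the spatial width Δx and momentum spread Δp are related by the uncertainty principle:
ΔxΔp ≥ ℏ/2

The minimum momentum spread is:
Δp_min = ℏ/(2Δx)
Δp_min = (1.055e-34 J·s) / (2 × 3.230e-08 m)
Δp_min = 1.632e-27 kg·m/s

A wave packet cannot have both a well-defined position and well-defined momentum.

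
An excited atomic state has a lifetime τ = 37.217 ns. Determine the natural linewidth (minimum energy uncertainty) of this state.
8.843 neV

Using the energy-time uncertainty principle:
ΔEΔt ≥ ℏ/2

The lifetime τ represents the time uncertainty Δt.
The natural linewidth (minimum energy uncertainty) is:

ΔE = ℏ/(2τ)
ΔE = (1.055e-34 J·s) / (2 × 3.722e-08 s)
ΔE = 1.417e-27 J = 8.843 neV

This natural linewidth limits the precision of spectroscopic measurements.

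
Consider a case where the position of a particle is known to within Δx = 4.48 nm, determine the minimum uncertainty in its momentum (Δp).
1.177 × 10^-26 kg·m/s

Using the Heisenberg uncertainty principle:
ΔxΔp ≥ ℏ/2

The minimum uncertainty in momentum is:
Δp_min = ℏ/(2Δx)
Δp_min = (1.055e-34 J·s) / (2 × 4.480e-09 m)
Δp_min = 1.177e-26 kg·m/s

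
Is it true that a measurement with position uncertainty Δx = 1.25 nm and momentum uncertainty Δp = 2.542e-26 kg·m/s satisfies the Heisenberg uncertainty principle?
No, it violates the uncertainty principle (impossible measurement).

Calculate the product ΔxΔp:
ΔxΔp = (1.250e-09 m) × (2.542e-26 kg·m/s)
ΔxΔp = 3.178e-35 J·s

Compare to the minimum allowed value ℏ/2:
ℏ/2 = 5.273e-35 J·s

Since ΔxΔp = 3.178e-35 J·s < 5.273e-35 J·s = ℏ/2,
the measurement violates the uncertainty principle.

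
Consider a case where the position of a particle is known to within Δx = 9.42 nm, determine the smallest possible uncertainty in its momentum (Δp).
5.598 × 10^-27 kg·m/s

Using the Heisenberg uncertainty principle:
ΔxΔp ≥ ℏ/2

The minimum uncertainty in momentum is:
Δp_min = ℏ/(2Δx)
Δp_min = (1.055e-34 J·s) / (2 × 9.420e-09 m)
Δp_min = 5.598e-27 kg·m/s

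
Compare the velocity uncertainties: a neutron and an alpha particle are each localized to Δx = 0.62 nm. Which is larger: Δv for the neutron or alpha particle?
The neutron has the larger minimum velocity uncertainty, by a ratio of 4.0.

For both particles, Δp_min = ℏ/(2Δx) = 8.505e-26 kg·m/s (same for both).

The velocity uncertainty is Δv = Δp/m:
- neutron: Δv = 8.505e-26 / 1.675e-27 = 5.078e+01 m/s = 50.776 m/s
- alpha particle: Δv = 8.505e-26 / 6.645e-27 = 1.280e+01 m/s = 12.799 m/s

Ratio: 5.078e+01 / 1.280e+01 = 4.0

The lighter particle has larger velocity uncertainty because Δv ∝ 1/m.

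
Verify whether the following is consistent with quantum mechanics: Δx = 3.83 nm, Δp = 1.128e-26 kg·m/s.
No, it violates the uncertainty principle (impossible measurement).

Calculate the product ΔxΔp:
ΔxΔp = (3.830e-09 m) × (1.128e-26 kg·m/s)
ΔxΔp = 4.320e-35 J·s

Compare to the minimum allowed value ℏ/2:
ℏ/2 = 5.273e-35 J·s

Since ΔxΔp = 4.320e-35 J·s < 5.273e-35 J·s = ℏ/2,
the measurement violates the uncertainty principle.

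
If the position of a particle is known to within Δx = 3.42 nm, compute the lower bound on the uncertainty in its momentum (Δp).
1.542 × 10^-26 kg·m/s

Using the Heisenberg uncertainty principle:
ΔxΔp ≥ ℏ/2

The minimum uncertainty in momentum is:
Δp_min = ℏ/(2Δx)
Δp_min = (1.055e-34 J·s) / (2 × 3.420e-09 m)
Δp_min = 1.542e-26 kg·m/s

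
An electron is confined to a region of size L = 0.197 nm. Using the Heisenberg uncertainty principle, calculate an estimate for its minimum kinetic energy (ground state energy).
245.432 meV

Using the uncertainty principle to estimate ground state energy:

1. The position uncertainty is approximately the confinement size:
   Δx ≈ L = 1.970e-10 m

2. From ΔxΔp ≥ ℏ/2, the minimum momentum uncertainty is:
   Δp ≈ ℏ/(2L) = 2.677e-25 kg·m/s

3. The kinetic energy is approximately:
   KE ≈ (Δp)²/(2m) = (2.677e-25)²/(2 × 9.109e-31 kg)
   KE ≈ 3.932e-20 J = 245.432 meV

This is an order-of-magnitude estimate of the ground state energy.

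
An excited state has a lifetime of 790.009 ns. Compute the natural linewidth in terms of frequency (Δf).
100.730 kHz

Using the energy-time uncertainty principle and E = hf:
ΔEΔt ≥ ℏ/2
hΔf·Δt ≥ ℏ/2

The minimum frequency uncertainty is:
Δf = ℏ/(2hτ) = 1/(4πτ)
Δf = 1/(4π × 7.900e-07 s)
Δf = 1.007e+05 Hz = 100.730 kHz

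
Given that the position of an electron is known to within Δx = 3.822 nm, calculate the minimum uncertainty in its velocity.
15.145 km/s

Using the Heisenberg uncertainty principle and Δp = mΔv:
ΔxΔp ≥ ℏ/2
Δx(mΔv) ≥ ℏ/2

The minimum uncertainty in velocity is:
Δv_min = ℏ/(2mΔx)
Δv_min = (1.055e-34 J·s) / (2 × 9.109e-31 kg × 3.822e-09 m)
Δv_min = 1.514e+04 m/s = 15.145 km/s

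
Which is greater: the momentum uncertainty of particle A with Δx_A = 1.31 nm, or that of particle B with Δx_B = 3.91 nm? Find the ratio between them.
Particle A has the larger minimum momentum uncertainty, by a factor of 2.98.

For each particle, the minimum momentum uncertainty is Δp_min = ℏ/(2Δx):

Particle A: Δp_A = ℏ/(2×1.310e-09 m) = 4.025e-26 kg·m/s
Particle B: Δp_B = ℏ/(2×3.910e-09 m) = 1.349e-26 kg·m/s

Ratio: Δp_A/Δp_B = 2.98

Since Δp_min ∝ 1/Δx, the particle with smaller position uncertainty (A) has larger momentum uncertainty.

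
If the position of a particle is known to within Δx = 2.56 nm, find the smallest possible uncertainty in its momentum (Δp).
2.060 × 10^-26 kg·m/s

Using the Heisenberg uncertainty principle:
ΔxΔp ≥ ℏ/2

The minimum uncertainty in momentum is:
Δp_min = ℏ/(2Δx)
Δp_min = (1.055e-34 J·s) / (2 × 2.560e-09 m)
Δp_min = 2.060e-26 kg·m/s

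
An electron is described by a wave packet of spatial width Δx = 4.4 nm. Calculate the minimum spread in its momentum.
1.198 × 10^-26 kg·m/s

For a wave packet, the spatial width Δx and momentum spread Δp are related by the uncertainty principle:
ΔxΔp ≥ ℏ/2

The minimum momentum spread is:
Δp_min = ℏ/(2Δx)
Δp_min = (1.055e-34 J·s) / (2 × 4.400e-09 m)
Δp_min = 1.198e-26 kg·m/s

A wave packet cannot have both a well-defined position and well-defined momentum.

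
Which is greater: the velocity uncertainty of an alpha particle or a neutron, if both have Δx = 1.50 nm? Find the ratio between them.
The neutron has the larger minimum velocity uncertainty, by a ratio of 4.0.

For both particles, Δp_min = ℏ/(2Δx) = 3.515e-26 kg·m/s (same for both).

The velocity uncertainty is Δv = Δp/m:
- alpha particle: Δv = 3.515e-26 / 6.645e-27 = 5.290e+00 m/s = 5.290 m/s
- neutron: Δv = 3.515e-26 / 1.675e-27 = 2.099e+01 m/s = 20.987 m/s

Ratio: 2.099e+01 / 5.290e+00 = 4.0

The lighter particle has larger velocity uncertainty because Δv ∝ 1/m.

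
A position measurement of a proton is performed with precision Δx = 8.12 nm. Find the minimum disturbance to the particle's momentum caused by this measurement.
6.494 × 10^-27 kg·m/s

The uncertainty principle implies that measuring position disturbs momentum:
ΔxΔp ≥ ℏ/2

When we measure position with precision Δx, we necessarily introduce a momentum uncertainty:
Δp ≥ ℏ/(2Δx)
Δp_min = (1.055e-34 J·s) / (2 × 8.120e-09 m)
Δp_min = 6.494e-27 kg·m/s

The more precisely we measure position, the greater the momentum disturbance.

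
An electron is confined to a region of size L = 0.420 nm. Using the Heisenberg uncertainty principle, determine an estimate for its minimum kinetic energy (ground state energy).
53.996 meV

Using the uncertainty principle to estimate ground state energy:

1. The position uncertainty is approximately the confinement size:
   Δx ≈ L = 4.200e-10 m

2. From ΔxΔp ≥ ℏ/2, the minimum momentum uncertainty is:
   Δp ≈ ℏ/(2L) = 1.255e-25 kg·m/s

3. The kinetic energy is approximately:
   KE ≈ (Δp)²/(2m) = (1.255e-25)²/(2 × 9.109e-31 kg)
   KE ≈ 8.651e-21 J = 53.996 meV

This is an order-of-magnitude estimate of the ground state energy.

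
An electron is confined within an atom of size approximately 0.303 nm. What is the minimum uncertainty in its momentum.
1.740 × 10^-25 kg·m/s

Using the Heisenberg uncertainty principle:
ΔxΔp ≥ ℏ/2

With Δx ≈ L = 3.030e-10 m (the confinement size):
Δp_min = ℏ/(2Δx)
Δp_min = (1.055e-34 J·s) / (2 × 3.030e-10 m)
Δp_min = 1.740e-25 kg·m/s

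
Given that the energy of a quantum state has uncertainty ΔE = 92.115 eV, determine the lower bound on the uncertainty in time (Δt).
3.573 as

Using the energy-time uncertainty principle:
ΔEΔt ≥ ℏ/2

The minimum uncertainty in time is:
Δt_min = ℏ/(2ΔE)
Δt_min = (1.055e-34 J·s) / (2 × 1.476e-17 J)
Δt_min = 3.573e-18 s = 3.573 as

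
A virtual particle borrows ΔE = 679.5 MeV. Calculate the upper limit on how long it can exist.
4.843 × 10^-25 s

Using the energy-time uncertainty principle:
ΔEΔt ≥ ℏ/2

For a virtual particle borrowing energy ΔE, the maximum lifetime is:
Δt_max = ℏ/(2ΔE)

Converting energy:
ΔE = 679.5 MeV = 1.089e-10 J

Δt_max = (1.055e-34 J·s) / (2 × 1.089e-10 J)
Δt_max = 4.843e-25 s = 4.843 × 10^-25 s

Virtual particles with higher borrowed energy exist for shorter times.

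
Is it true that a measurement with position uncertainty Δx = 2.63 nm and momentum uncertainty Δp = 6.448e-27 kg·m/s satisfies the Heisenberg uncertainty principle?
No, it violates the uncertainty principle (impossible measurement).

Calculate the product ΔxΔp:
ΔxΔp = (2.630e-09 m) × (6.448e-27 kg·m/s)
ΔxΔp = 1.696e-35 J·s

Compare to the minimum allowed value ℏ/2:
ℏ/2 = 5.273e-35 J·s

Since ΔxΔp = 1.696e-35 J·s < 5.273e-35 J·s = ℏ/2,
the measurement violates the uncertainty principle.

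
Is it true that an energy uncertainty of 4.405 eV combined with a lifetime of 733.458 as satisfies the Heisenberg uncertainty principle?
Yes, it satisfies the uncertainty relation.

Calculate the product ΔEΔt:
ΔE = 4.405 eV = 7.058e-19 J
ΔEΔt = (7.058e-19 J) × (7.335e-16 s)
ΔEΔt = 5.176e-34 J·s

Compare to the minimum allowed value ℏ/2:
ℏ/2 = 5.273e-35 J·s

Since ΔEΔt = 5.176e-34 J·s ≥ 5.273e-35 J·s = ℏ/2,
this satisfies the uncertainty relation.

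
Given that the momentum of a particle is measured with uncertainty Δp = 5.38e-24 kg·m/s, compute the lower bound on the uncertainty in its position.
9.801 pm

Using the Heisenberg uncertainty principle:
ΔxΔp ≥ ℏ/2

The minimum uncertainty in position is:
Δx_min = ℏ/(2Δp)
Δx_min = (1.055e-34 J·s) / (2 × 5.380e-24 kg·m/s)
Δx_min = 9.801e-12 m = 9.801 pm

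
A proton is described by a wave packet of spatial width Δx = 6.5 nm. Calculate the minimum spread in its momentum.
8.112 × 10^-27 kg·m/s

For a wave packet, the spatial width Δx and momentum spread Δp are related by the uncertainty principle:
ΔxΔp ≥ ℏ/2

The minimum momentum spread is:
Δp_min = ℏ/(2Δx)
Δp_min = (1.055e-34 J·s) / (2 × 6.500e-09 m)
Δp_min = 8.112e-27 kg·m/s

A wave packet cannot have both a well-defined position and well-defined momentum.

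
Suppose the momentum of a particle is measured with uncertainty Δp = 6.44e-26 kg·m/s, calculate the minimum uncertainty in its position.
818.767 pm

Using the Heisenberg uncertainty principle:
ΔxΔp ≥ ℏ/2

The minimum uncertainty in position is:
Δx_min = ℏ/(2Δp)
Δx_min = (1.055e-34 J·s) / (2 × 6.440e-26 kg·m/s)
Δx_min = 8.188e-10 m = 818.767 pm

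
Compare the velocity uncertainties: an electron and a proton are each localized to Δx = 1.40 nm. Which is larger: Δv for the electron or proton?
The electron has the larger minimum velocity uncertainty, by a ratio of 1836.2.

For both particles, Δp_min = ℏ/(2Δx) = 3.766e-26 kg·m/s (same for both).

The velocity uncertainty is Δv = Δp/m:
- electron: Δv = 3.766e-26 / 9.109e-31 = 4.135e+04 m/s = 41.346 km/s
- proton: Δv = 3.766e-26 / 1.673e-27 = 2.252e+01 m/s = 22.518 m/s

Ratio: 4.135e+04 / 2.252e+01 = 1836.2

The lighter particle has larger velocity uncertainty because Δv ∝ 1/m.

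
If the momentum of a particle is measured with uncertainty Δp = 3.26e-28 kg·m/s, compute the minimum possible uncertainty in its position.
161.744 nm

Using the Heisenberg uncertainty principle:
ΔxΔp ≥ ℏ/2

The minimum uncertainty in position is:
Δx_min = ℏ/(2Δp)
Δx_min = (1.055e-34 J·s) / (2 × 3.260e-28 kg·m/s)
Δx_min = 1.617e-07 m = 161.744 nm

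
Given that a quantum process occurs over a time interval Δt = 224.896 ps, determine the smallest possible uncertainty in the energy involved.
1.463 μeV

Using the energy-time uncertainty principle:
ΔEΔt ≥ ℏ/2

The minimum uncertainty in energy is:
ΔE_min = ℏ/(2Δt)
ΔE_min = (1.055e-34 J·s) / (2 × 2.249e-10 s)
ΔE_min = 2.345e-25 J = 1.463 μeV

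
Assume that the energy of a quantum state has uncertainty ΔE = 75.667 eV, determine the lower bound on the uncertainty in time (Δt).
4.349 as

Using the energy-time uncertainty principle:
ΔEΔt ≥ ℏ/2

The minimum uncertainty in time is:
Δt_min = ℏ/(2ΔE)
Δt_min = (1.055e-34 J·s) / (2 × 1.212e-17 J)
Δt_min = 4.349e-18 s = 4.349 as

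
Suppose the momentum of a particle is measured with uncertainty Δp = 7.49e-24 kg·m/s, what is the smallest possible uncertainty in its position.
7.040 pm

Using the Heisenberg uncertainty principle:
ΔxΔp ≥ ℏ/2

The minimum uncertainty in position is:
Δx_min = ℏ/(2Δp)
Δx_min = (1.055e-34 J·s) / (2 × 7.490e-24 kg·m/s)
Δx_min = 7.040e-12 m = 7.040 pm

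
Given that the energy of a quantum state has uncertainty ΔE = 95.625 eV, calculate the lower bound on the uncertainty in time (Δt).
3.442 as

Using the energy-time uncertainty principle:
ΔEΔt ≥ ℏ/2

The minimum uncertainty in time is:
Δt_min = ℏ/(2ΔE)
Δt_min = (1.055e-34 J·s) / (2 × 1.532e-17 J)
Δt_min = 3.442e-18 s = 3.442 as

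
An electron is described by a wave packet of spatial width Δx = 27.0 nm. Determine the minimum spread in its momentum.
1.953 × 10^-27 kg·m/s

For a wave packet, the spatial width Δx and momentum spread Δp are related by the uncertainty principle:
ΔxΔp ≥ ℏ/2

The minimum momentum spread is:
Δp_min = ℏ/(2Δx)
Δp_min = (1.055e-34 J·s) / (2 × 2.700e-08 m)
Δp_min = 1.953e-27 kg·m/s

A wave packet cannot have both a well-defined position and well-defined momentum.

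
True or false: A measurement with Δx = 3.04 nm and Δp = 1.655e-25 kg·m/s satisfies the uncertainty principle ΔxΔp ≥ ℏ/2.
Yes, it satisfies the uncertainty principle.

Calculate the product ΔxΔp:
ΔxΔp = (3.040e-09 m) × (1.655e-25 kg·m/s)
ΔxΔp = 5.031e-34 J·s

Compare to the minimum allowed value ℏ/2:
ℏ/2 = 5.273e-35 J·s

Since ΔxΔp = 5.031e-34 J·s ≥ 5.273e-35 J·s = ℏ/2,
the measurement satisfies the uncertainty principle.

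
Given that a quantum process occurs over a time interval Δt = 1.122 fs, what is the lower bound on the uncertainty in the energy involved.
293.321 meV

Using the energy-time uncertainty principle:
ΔEΔt ≥ ℏ/2

The minimum uncertainty in energy is:
ΔE_min = ℏ/(2Δt)
ΔE_min = (1.055e-34 J·s) / (2 × 1.122e-15 s)
ΔE_min = 4.700e-20 J = 293.321 meV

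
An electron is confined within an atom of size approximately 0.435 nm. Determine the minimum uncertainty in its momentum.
1.212 × 10^-25 kg·m/s

Using the Heisenberg uncertainty principle:
ΔxΔp ≥ ℏ/2

With Δx ≈ L = 4.350e-10 m (the confinement size):
Δp_min = ℏ/(2Δx)
Δp_min = (1.055e-34 J·s) / (2 × 4.350e-10 m)
Δp_min = 1.212e-25 kg·m/s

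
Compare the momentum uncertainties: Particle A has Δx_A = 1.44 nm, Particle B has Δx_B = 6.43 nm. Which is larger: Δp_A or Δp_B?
Particle A has the larger minimum momentum uncertainty, by a factor of 4.47.

For each particle, the minimum momentum uncertainty is Δp_min = ℏ/(2Δx):

Particle A: Δp_A = ℏ/(2×1.440e-09 m) = 3.662e-26 kg·m/s
Particle B: Δp_B = ℏ/(2×6.430e-09 m) = 8.200e-27 kg·m/s

Ratio: Δp_A/Δp_B = 4.47

Since Δp_min ∝ 1/Δx, the particle with smaller position uncertainty (A) has larger momentum uncertainty.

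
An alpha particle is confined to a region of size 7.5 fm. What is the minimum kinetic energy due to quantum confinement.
23.214 keV

Using the uncertainty principle:

1. Position uncertainty: Δx ≈ 7.500e-15 m
2. Minimum momentum uncertainty: Δp = ℏ/(2Δx) = 7.030e-21 kg·m/s
3. Minimum kinetic energy:
   KE = (Δp)²/(2m) = (7.030e-21)²/(2 × 6.645e-27 kg)
   KE = 3.719e-15 J = 23.214 keV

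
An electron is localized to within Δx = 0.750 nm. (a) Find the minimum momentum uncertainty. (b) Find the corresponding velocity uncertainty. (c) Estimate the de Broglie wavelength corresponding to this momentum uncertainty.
(a) Δp_min = 7.030 × 10^-26 kg·m/s
(b) Δv_min = 77.178 km/s
(c) λ_dB = 9.425 nm

Step-by-step:

(a) From the uncertainty principle:
Δp_min = ℏ/(2Δx) = (1.055e-34 J·s)/(2 × 7.500e-10 m) = 7.030e-26 kg·m/s

(b) The velocity uncertainty:
Δv = Δp/m = (7.030e-26 kg·m/s)/(9.109e-31 kg) = 7.718e+04 m/s = 77.178 km/s

(c) The de Broglie wavelength for this momentum:
λ = h/p = (6.626e-34 J·s)/(7.030e-26 kg·m/s) = 9.425e-09 m = 9.425 nm

Note: The de Broglie wavelength is comparable to the localization size, as expected from wave-particle duality.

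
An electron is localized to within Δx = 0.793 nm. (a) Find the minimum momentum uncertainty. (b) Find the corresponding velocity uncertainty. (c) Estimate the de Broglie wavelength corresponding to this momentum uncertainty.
(a) Δp_min = 6.649 × 10^-26 kg·m/s
(b) Δv_min = 72.993 km/s
(c) λ_dB = 9.965 nm

Step-by-step:

(a) From the uncertainty principle:
Δp_min = ℏ/(2Δx) = (1.055e-34 J·s)/(2 × 7.930e-10 m) = 6.649e-26 kg·m/s

(b) The velocity uncertainty:
Δv = Δp/m = (6.649e-26 kg·m/s)/(9.109e-31 kg) = 7.299e+04 m/s = 72.993 km/s

(c) The de Broglie wavelength for this momentum:
λ = h/p = (6.626e-34 J·s)/(6.649e-26 kg·m/s) = 9.965e-09 m = 9.965 nm

Note: The de Broglie wavelength is comparable to the localization size, as expected from wave-particle duality.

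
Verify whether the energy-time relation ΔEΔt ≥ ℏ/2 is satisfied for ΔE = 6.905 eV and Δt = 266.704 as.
Yes, it satisfies the uncertainty relation.

Calculate the product ΔEΔt:
ΔE = 6.905 eV = 1.106e-18 J
ΔEΔt = (1.106e-18 J) × (2.667e-16 s)
ΔEΔt = 2.951e-34 J·s

Compare to the minimum allowed value ℏ/2:
ℏ/2 = 5.273e-35 J·s

Since ΔEΔt = 2.951e-34 J·s ≥ 5.273e-35 J·s = ℏ/2,
this satisfies the uncertainty relation.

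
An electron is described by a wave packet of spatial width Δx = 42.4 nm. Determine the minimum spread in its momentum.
1.244 × 10^-27 kg·m/s

For a wave packet, the spatial width Δx and momentum spread Δp are related by the uncertainty principle:
ΔxΔp ≥ ℏ/2

The minimum momentum spread is:
Δp_min = ℏ/(2Δx)
Δp_min = (1.055e-34 J·s) / (2 × 4.240e-08 m)
Δp_min = 1.244e-27 kg·m/s

A wave packet cannot have both a well-defined position and well-defined momentum.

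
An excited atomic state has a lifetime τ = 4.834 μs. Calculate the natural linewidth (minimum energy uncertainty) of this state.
68.082 peV

Using the energy-time uncertainty principle:
ΔEΔt ≥ ℏ/2

The lifetime τ represents the time uncertainty Δt.
The natural linewidth (minimum energy uncertainty) is:

ΔE = ℏ/(2τ)
ΔE = (1.055e-34 J·s) / (2 × 4.834e-06 s)
ΔE = 1.091e-29 J = 68.082 peV

This natural linewidth limits the precision of spectroscopic measurements.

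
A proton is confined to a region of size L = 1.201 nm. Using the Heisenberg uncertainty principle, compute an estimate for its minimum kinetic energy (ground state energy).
3.596 μeV

Using the uncertainty principle to estimate ground state energy:

1. The position uncertainty is approximately the confinement size:
   Δx ≈ L = 1.201e-09 m

2. From ΔxΔp ≥ ℏ/2, the minimum momentum uncertainty is:
   Δp ≈ ℏ/(2L) = 4.390e-26 kg·m/s

3. The kinetic energy is approximately:
   KE ≈ (Δp)²/(2m) = (4.390e-26)²/(2 × 1.673e-27 kg)
   KE ≈ 5.762e-25 J = 3.596 μeV

This is an order-of-magnitude estimate of the ground state energy.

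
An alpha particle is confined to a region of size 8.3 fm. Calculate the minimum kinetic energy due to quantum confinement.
18.955 keV

Using the uncertainty principle:

1. Position uncertainty: Δx ≈ 8.300e-15 m
2. Minimum momentum uncertainty: Δp = ℏ/(2Δx) = 6.353e-21 kg·m/s
3. Minimum kinetic energy:
   KE = (Δp)²/(2m) = (6.353e-21)²/(2 × 6.645e-27 kg)
   KE = 3.037e-15 J = 18.955 keV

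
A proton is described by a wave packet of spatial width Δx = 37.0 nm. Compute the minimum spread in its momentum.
1.425 × 10^-27 kg·m/s

For a wave packet, the spatial width Δx and momentum spread Δp are related by the uncertainty principle:
ΔxΔp ≥ ℏ/2

The minimum momentum spread is:
Δp_min = ℏ/(2Δx)
Δp_min = (1.055e-34 J·s) / (2 × 3.700e-08 m)
Δp_min = 1.425e-27 kg·m/s

A wave packet cannot have both a well-defined position and well-defined momentum.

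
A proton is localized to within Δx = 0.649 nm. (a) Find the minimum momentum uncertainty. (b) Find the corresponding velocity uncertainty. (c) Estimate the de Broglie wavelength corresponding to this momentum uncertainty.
(a) Δp_min = 8.125 × 10^-26 kg·m/s
(b) Δv_min = 48.574 m/s
(c) λ_dB = 8.156 nm

Step-by-step:

(a) From the uncertainty principle:
Δp_min = ℏ/(2Δx) = (1.055e-34 J·s)/(2 × 6.490e-10 m) = 8.125e-26 kg·m/s

(b) The velocity uncertainty:
Δv = Δp/m = (8.125e-26 kg·m/s)/(1.673e-27 kg) = 4.857e+01 m/s = 48.574 m/s

(c) The de Broglie wavelength for this momentum:
λ = h/p = (6.626e-34 J·s)/(8.125e-26 kg·m/s) = 8.156e-09 m = 8.156 nm

Note: The de Broglie wavelength is comparable to the localization size, as expected from wave-particle duality.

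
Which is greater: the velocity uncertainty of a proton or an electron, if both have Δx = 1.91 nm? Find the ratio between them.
The electron has the larger minimum velocity uncertainty, by a ratio of 1836.2.

For both particles, Δp_min = ℏ/(2Δx) = 2.761e-26 kg·m/s (same for both).

The velocity uncertainty is Δv = Δp/m:
- proton: Δv = 2.761e-26 / 1.673e-27 = 1.650e+01 m/s = 16.505 m/s
- electron: Δv = 2.761e-26 / 9.109e-31 = 3.031e+04 m/s = 30.306 km/s

Ratio: 3.031e+04 / 1.650e+01 = 1836.2

The lighter particle has larger velocity uncertainty because Δv ∝ 1/m.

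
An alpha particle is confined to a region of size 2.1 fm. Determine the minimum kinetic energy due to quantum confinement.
296.102 keV

Using the uncertainty principle:

1. Position uncertainty: Δx ≈ 2.100e-15 m
2. Minimum momentum uncertainty: Δp = ℏ/(2Δx) = 2.511e-20 kg·m/s
3. Minimum kinetic energy:
   KE = (Δp)²/(2m) = (2.511e-20)²/(2 × 6.645e-27 kg)
   KE = 4.744e-14 J = 296.102 keV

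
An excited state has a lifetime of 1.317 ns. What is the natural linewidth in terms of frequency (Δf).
60.423 MHz

Using the energy-time uncertainty principle and E = hf:
ΔEΔt ≥ ℏ/2
hΔf·Δt ≥ ℏ/2

The minimum frequency uncertainty is:
Δf = ℏ/(2hτ) = 1/(4πτ)
Δf = 1/(4π × 1.317e-09 s)
Δf = 6.042e+07 Hz = 60.423 MHz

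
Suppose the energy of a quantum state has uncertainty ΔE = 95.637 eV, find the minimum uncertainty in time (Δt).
3.441 as

Using the energy-time uncertainty principle:
ΔEΔt ≥ ℏ/2

The minimum uncertainty in time is:
Δt_min = ℏ/(2ΔE)
Δt_min = (1.055e-34 J·s) / (2 × 1.532e-17 J)
Δt_min = 3.441e-18 s = 3.441 as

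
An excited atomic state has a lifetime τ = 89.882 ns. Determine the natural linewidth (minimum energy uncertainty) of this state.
3.662 neV

Using the energy-time uncertainty principle:
ΔEΔt ≥ ℏ/2

The lifetime τ represents the time uncertainty Δt.
The natural linewidth (minimum energy uncertainty) is:

ΔE = ℏ/(2τ)
ΔE = (1.055e-34 J·s) / (2 × 8.988e-08 s)
ΔE = 5.866e-28 J = 3.662 neV

This natural linewidth limits the precision of spectroscopic measurements.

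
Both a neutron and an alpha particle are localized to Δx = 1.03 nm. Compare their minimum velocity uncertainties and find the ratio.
The neutron has the larger minimum velocity uncertainty, by a ratio of 4.0.

For both particles, Δp_min = ℏ/(2Δx) = 5.119e-26 kg·m/s (same for both).

The velocity uncertainty is Δv = Δp/m:
- neutron: Δv = 5.119e-26 / 1.675e-27 = 3.056e+01 m/s = 30.564 m/s
- alpha particle: Δv = 5.119e-26 / 6.645e-27 = 7.704e+00 m/s = 7.704 m/s

Ratio: 3.056e+01 / 7.704e+00 = 4.0

The lighter particle has larger velocity uncertainty because Δv ∝ 1/m.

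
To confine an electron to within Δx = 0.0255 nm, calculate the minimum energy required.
14.648 eV

Localizing a particle requires giving it sufficient momentum uncertainty:

1. From uncertainty principle: Δp ≥ ℏ/(2Δx)
   Δp_min = (1.055e-34 J·s) / (2 × 2.550e-11 m)
   Δp_min = 2.068e-24 kg·m/s

2. This momentum uncertainty corresponds to kinetic energy:
   KE ≈ (Δp)²/(2m) = (2.068e-24)²/(2 × 9.109e-31 kg)
   KE = 2.347e-18 J = 14.648 eV

Tighter localization requires more energy.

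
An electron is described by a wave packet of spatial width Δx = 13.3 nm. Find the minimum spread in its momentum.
3.965 × 10^-27 kg·m/s

For a wave packet, the spatial width Δx and momentum spread Δp are related by the uncertainty principle:
ΔxΔp ≥ ℏ/2

The minimum momentum spread is:
Δp_min = ℏ/(2Δx)
Δp_min = (1.055e-34 J·s) / (2 × 1.330e-08 m)
Δp_min = 3.965e-27 kg·m/s

A wave packet cannot have both a well-defined position and well-defined momentum.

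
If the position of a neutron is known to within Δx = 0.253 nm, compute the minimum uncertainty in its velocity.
124.431 m/s

Using the Heisenberg uncertainty principle and Δp = mΔv:
ΔxΔp ≥ ℏ/2
Δx(mΔv) ≥ ℏ/2

The minimum uncertainty in velocity is:
Δv_min = ℏ/(2mΔx)
Δv_min = (1.055e-34 J·s) / (2 × 1.675e-27 kg × 2.530e-10 m)
Δv_min = 1.244e+02 m/s = 124.431 m/s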